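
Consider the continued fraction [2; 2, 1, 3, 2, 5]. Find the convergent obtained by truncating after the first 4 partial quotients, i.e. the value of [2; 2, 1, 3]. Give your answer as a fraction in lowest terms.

26/11

Collapse the nested fraction from the inside out:
Start with 3.
1 + 1/(3/1) = 1 + 1/3 = 4/3
2 + 1/(4/3) = 2 + 3/4 = 11/4
2 + 1/(11/4) = 2 + 4/11 = 26/11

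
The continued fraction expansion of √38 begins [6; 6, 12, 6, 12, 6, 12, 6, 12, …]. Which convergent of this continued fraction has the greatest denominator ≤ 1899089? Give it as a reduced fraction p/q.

List convergents until the denominator exceeds the bound:
a_0 = 6: 6/1  (≤ bound)
a_1 = 6: 37/6  (≤ bound)
a_2 = 12: 450/73  (≤ bound)
a_3 = 6: 2737/444  (≤ bound)
a_4 = 12: 33294/5401  (≤ bound)
a_5 = 6: 202501/32850  (≤ bound)
a_6 = 12: 2463306/399601  (≤ bound)
a_7 = 6: 14982337/2430456  (> 1899089, stop)

2463306/399601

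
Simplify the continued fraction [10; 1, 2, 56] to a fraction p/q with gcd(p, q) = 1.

1803/169

Start with 56.
2 + 1/(56/1) = 2 + 1/56 = 113/56
1 + 1/(113/56) = 1 + 56/113 = 169/113
10 + 1/(169/113) = 10 + 113/169 = 1803/169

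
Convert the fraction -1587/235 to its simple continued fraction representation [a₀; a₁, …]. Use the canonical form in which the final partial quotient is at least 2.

-1587 = -7·235 + 58, so a_0 = -7
235 = 4·58 + 3, so a_1 = 4
58 = 19·3 + 1, so a_2 = 19
3 = 3·1 + 0, so a_3 = 3

[-7; 4, 19, 3]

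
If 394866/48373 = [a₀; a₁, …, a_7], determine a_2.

394866 ÷ 48373 → quotient 8, remainder 7882
48373 ÷ 7882 → quotient 6, remainder 1081
7882 ÷ 1081 → quotient 7, remainder 315

7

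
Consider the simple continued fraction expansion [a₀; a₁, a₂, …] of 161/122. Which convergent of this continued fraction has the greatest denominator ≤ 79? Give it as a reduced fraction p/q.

List convergents until the denominator exceeds the bound:
a_0 = 1: 1/1  (≤ bound)
a_1 = 3: 4/3  (≤ bound)
a_2 = 7: 29/22  (≤ bound)
a_3 = 1: 33/25  (≤ bound)
a_4 = 4: 161/122  (> 79, stop)

33/25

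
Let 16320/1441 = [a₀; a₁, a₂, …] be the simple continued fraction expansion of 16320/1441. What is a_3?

Run the Euclidean algorithm, recording each quotient:
16320 = 11·1441 + 469, so a_0 = 11
1441 = 3·469 + 34, so a_1 = 3
469 = 13·34 + 27, so a_2 = 13
34 = 1·27 + 7, so a_3 = 1

1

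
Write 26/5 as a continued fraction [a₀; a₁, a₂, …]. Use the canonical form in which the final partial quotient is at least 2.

[5; 5]

Repeatedly divide and take the remainder:
26 = 5·5 + 1, so a_0 = 5
5 = 5·1 + 0, so a_1 = 5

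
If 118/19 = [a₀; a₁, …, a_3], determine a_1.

4

Run the Euclidean algorithm, recording each quotient:
118 ÷ 19 → quotient 6, remainder 4
19 ÷ 4 → quotient 4, remainder 3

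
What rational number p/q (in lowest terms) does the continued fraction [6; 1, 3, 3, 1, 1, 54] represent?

11077/1637

a_0 = 6: 6/1
a_1 = 1: 7/1
a_2 = 3: 27/4
a_3 = 3: 88/13
a_4 = 1: 115/17
a_5 = 1: 203/30
a_6 = 54: 11077/1637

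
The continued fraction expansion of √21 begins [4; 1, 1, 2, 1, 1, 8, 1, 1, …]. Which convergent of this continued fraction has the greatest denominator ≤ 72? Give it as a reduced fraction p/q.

55/12

a_0 = 4: 4/1  (≤ bound)
a_1 = 1: 5/1  (≤ bound)
a_2 = 1: 9/2  (≤ bound)
a_3 = 2: 23/5  (≤ bound)
a_4 = 1: 32/7  (≤ bound)
a_5 = 1: 55/12  (≤ bound)
a_6 = 8: 472/103  (> 72, stop)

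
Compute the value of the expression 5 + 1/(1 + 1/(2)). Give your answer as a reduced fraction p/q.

17/3

Start with 2.
1 + 1/(2/1) = 1 + 1/2 = 3/2
5 + 1/(3/2) = 5 + 2/3 = 17/3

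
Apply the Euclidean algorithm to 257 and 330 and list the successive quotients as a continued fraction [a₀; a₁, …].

[0; 1, 3, 1, 1, 11, 1, 2]

Repeatedly divide and take the remainder:
⌊257/330⌋ = 0, remainder 257
⌊330/257⌋ = 1, remainder 73
⌊257/73⌋ = 3, remainder 38
⌊73/38⌋ = 1, remainder 35
⌊38/35⌋ = 1, remainder 3
⌊35/3⌋ = 11, remainder 2
⌊3/2⌋ = 1, remainder 1
⌊2/1⌋ = 2, remainder 0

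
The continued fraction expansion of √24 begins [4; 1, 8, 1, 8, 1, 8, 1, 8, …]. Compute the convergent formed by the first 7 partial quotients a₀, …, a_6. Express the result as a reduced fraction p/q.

4316/881

Work from the innermost term outward:
Start with 8.
1 + 1/(8/1) = 1 + 1/8 = 9/8
8 + 1/(9/8) = 8 + 8/9 = 80/9
1 + 1/(80/9) = 1 + 9/80 = 89/80
8 + 1/(89/80) = 8 + 80/89 = 792/89
1 + 1/(792/89) = 1 + 89/792 = 881/792
4 + 1/(881/792) = 4 + 792/881 = 4316/881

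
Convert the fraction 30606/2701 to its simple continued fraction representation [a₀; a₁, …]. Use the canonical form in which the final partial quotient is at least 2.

30606 ÷ 2701 → quotient 11, remainder 895
2701 ÷ 895 → quotient 3, remainder 16
895 ÷ 16 → quotient 55, remainder 15
16 ÷ 15 → quotient 1, remainder 1
15 ÷ 1 → quotient 15, remainder 0

[11; 3, 55, 1, 15]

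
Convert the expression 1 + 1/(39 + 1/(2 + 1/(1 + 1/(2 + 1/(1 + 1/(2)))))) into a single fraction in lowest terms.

Build up convergents one term at a time:
a_0 = 1: 1/1
a_1 = 39: 40/39
a_2 = 2: 81/79
a_3 = 1: 121/118
a_4 = 2: 323/315
a_5 = 1: 444/433
a_6 = 2: 1211/1181

1211/1181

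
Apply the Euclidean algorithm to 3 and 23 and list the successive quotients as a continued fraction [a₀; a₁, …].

3 ÷ 23 → quotient 0, remainder 3
23 ÷ 3 → quotient 7, remainder 2
3 ÷ 2 → quotient 1, remainder 1
2 ÷ 1 → quotient 2, remainder 0

[0; 7, 1, 2]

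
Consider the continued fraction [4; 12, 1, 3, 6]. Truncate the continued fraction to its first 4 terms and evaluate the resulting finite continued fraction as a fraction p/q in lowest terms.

208/51

a_0 = 4: 4/1
a_1 = 12: 49/12
a_2 = 1: 53/13
a_3 = 3: 208/51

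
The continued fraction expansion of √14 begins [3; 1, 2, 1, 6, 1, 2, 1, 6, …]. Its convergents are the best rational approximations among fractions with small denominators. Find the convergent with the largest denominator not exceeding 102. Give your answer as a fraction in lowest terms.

a_0 = 3: 3/1  (≤ bound)
a_1 = 1: 4/1  (≤ bound)
a_2 = 2: 11/3  (≤ bound)
a_3 = 1: 15/4  (≤ bound)
a_4 = 6: 101/27  (≤ bound)
a_5 = 1: 116/31  (≤ bound)
a_6 = 2: 333/89  (≤ bound)
a_7 = 1: 449/120  (> 102, stop)

333/89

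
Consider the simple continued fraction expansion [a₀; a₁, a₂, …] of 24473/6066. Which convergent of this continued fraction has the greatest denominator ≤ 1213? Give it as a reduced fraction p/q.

a_0 = 4: 4/1  (≤ bound)
a_1 = 29: 117/29  (≤ bound)
a_2 = 41: 4801/1190  (≤ bound)
a_3 = 1: 4918/1219  (> 1213, stop)

4801/1190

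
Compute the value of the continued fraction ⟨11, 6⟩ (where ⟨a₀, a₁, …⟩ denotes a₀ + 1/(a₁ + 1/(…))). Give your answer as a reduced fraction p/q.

a_0 = 11: 11/1
a_1 = 6: 67/6

67/6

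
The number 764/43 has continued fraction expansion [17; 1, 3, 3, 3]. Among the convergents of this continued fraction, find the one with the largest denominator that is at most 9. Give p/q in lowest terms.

a_0 = 17: 17/1  (≤ bound)
a_1 = 1: 18/1  (≤ bound)
a_2 = 3: 71/4  (≤ bound)
a_3 = 3: 231/13  (> 9, stop)

71/4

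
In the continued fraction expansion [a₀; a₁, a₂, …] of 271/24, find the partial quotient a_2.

2

271 ÷ 24 → quotient 11, remainder 7
24 ÷ 7 → quotient 3, remainder 3
7 ÷ 3 → quotient 2, remainder 1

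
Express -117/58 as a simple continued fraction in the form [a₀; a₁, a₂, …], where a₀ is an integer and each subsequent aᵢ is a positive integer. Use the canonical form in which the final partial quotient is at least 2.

Repeatedly divide and take the remainder:
-117 ÷ 58 → quotient -3, remainder 57
58 ÷ 57 → quotient 1, remainder 1
57 ÷ 1 → quotient 57, remainder 0

[-3; 1, 57]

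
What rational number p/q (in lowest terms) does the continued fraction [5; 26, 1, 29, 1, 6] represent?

29341/5825

Collapse the nested fraction from the inside out:
Start with 6.
1 + 1/(6/1) = 1 + 1/6 = 7/6
29 + 1/(7/6) = 29 + 6/7 = 209/7
1 + 1/(209/7) = 1 + 7/209 = 216/209
26 + 1/(216/209) = 26 + 209/216 = 5825/216
5 + 1/(5825/216) = 5 + 216/5825 = 29341/5825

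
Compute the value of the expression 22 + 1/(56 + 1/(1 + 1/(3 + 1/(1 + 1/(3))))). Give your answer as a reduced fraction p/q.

23757/1079

Start with 3.
1 + 1/(3/1) = 1 + 1/3 = 4/3
3 + 1/(4/3) = 3 + 3/4 = 15/4
1 + 1/(15/4) = 1 + 4/15 = 19/15
56 + 1/(19/15) = 56 + 15/19 = 1079/19
22 + 1/(1079/19) = 22 + 19/1079 = 23757/1079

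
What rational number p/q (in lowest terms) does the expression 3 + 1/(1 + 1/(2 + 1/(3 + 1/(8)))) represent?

307/83

a_0 = 3: 3/1
a_1 = 1: 4/1
a_2 = 2: 11/3
a_3 = 3: 37/10
a_4 = 8: 307/83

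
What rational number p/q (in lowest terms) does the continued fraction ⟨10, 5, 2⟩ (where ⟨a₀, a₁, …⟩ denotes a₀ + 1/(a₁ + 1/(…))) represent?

112/11

Work from the innermost term outward:
Start with 2.
5 + 1/(2/1) = 5 + 1/2 = 11/2
10 + 1/(11/2) = 10 + 2/11 = 112/11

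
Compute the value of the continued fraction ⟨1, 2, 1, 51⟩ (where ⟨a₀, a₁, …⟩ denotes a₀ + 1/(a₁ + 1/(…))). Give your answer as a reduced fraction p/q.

207/155

Collapse the nested fraction from the inside out:
Start with 51.
1 + 1/(51/1) = 1 + 1/51 = 52/51
2 + 1/(52/51) = 2 + 51/52 = 155/52
1 + 1/(155/52) = 1 + 52/155 = 207/155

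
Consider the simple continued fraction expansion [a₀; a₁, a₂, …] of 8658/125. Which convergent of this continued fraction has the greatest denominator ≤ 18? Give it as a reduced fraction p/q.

1039/15

a_0 = 69: 69/1  (≤ bound)
a_1 = 3: 208/3  (≤ bound)
a_2 = 1: 277/4  (≤ bound)
a_3 = 3: 1039/15  (≤ bound)
a_4 = 1: 1316/19  (> 18, stop)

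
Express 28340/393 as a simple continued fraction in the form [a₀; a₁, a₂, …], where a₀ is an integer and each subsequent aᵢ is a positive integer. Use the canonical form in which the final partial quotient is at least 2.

Run the Euclidean algorithm, recording each quotient:
⌊28340/393⌋ = 72, remainder 44
⌊393/44⌋ = 8, remainder 41
⌊44/41⌋ = 1, remainder 3
⌊41/3⌋ = 13, remainder 2
⌊3/2⌋ = 1, remainder 1
⌊2/1⌋ = 2, remainder 0

[72; 8, 1, 13, 1, 2]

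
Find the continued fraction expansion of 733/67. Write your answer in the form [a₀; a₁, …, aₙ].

[10; 1, 15, 1, 3]

Repeatedly divide and take the remainder:
⌊733/67⌋ = 10, remainder 63
⌊67/63⌋ = 1, remainder 4
⌊63/4⌋ = 15, remainder 3
⌊4/3⌋ = 1, remainder 1
⌊3/1⌋ = 3, remainder 0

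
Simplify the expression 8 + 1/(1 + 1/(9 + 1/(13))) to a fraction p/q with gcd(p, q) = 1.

Use the convergent recurrence hₖ = aₖ·hₖ₋₁ + hₖ₋₂ (and likewise for the denominators kₖ):
a_0 = 8: 8/1
a_1 = 1: 9/1
a_2 = 9: 89/10
a_3 = 13: 1166/131

1166/131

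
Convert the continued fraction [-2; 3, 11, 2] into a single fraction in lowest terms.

Compute successive convergents:
a_0 = -2: -2/1
a_1 = 3: -5/3
a_2 = 11: -57/34
a_3 = 2: -119/71

-119/71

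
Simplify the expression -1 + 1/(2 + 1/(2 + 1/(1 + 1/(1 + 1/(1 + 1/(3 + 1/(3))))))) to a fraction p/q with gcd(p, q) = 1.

-131/226

Collapse the nested fraction from the inside out:
Start with 3.
3 + 1/(3/1) = 3 + 1/3 = 10/3
1 + 1/(10/3) = 1 + 3/10 = 13/10
1 + 1/(13/10) = 1 + 10/13 = 23/13
1 + 1/(23/13) = 1 + 13/23 = 36/23
2 + 1/(36/23) = 2 + 23/36 = 95/36
2 + 1/(95/36) = 2 + 36/95 = 226/95
-1 + 1/(226/95) = -1 + 95/226 = -131/226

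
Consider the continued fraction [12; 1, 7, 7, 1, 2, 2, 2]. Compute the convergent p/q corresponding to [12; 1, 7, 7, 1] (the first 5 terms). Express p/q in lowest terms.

Start with 1.
7 + 1/(1/1) = 7 + 1/1 = 8/1
7 + 1/(8/1) = 7 + 1/8 = 57/8
1 + 1/(57/8) = 1 + 8/57 = 65/57
12 + 1/(65/57) = 12 + 57/65 = 837/65

837/65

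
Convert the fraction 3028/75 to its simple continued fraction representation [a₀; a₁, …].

Apply division with remainder until the remainder is 0:
3028 = 40·75 + 28, so a_0 = 40
75 = 2·28 + 19, so a_1 = 2
28 = 1·19 + 9, so a_2 = 1
19 = 2·9 + 1, so a_3 = 2
9 = 9·1 + 0, so a_4 = 9

[40; 2, 1, 2, 9]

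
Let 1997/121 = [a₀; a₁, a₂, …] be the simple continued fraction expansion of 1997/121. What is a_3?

⌊1997/121⌋ = 16, remainder 61
⌊121/61⌋ = 1, remainder 60
⌊61/60⌋ = 1, remainder 1
⌊60/1⌋ = 60, remainder 0

60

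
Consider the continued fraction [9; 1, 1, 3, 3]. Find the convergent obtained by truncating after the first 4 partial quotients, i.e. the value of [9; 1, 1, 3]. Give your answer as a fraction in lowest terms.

Work from the innermost term outward:
Start with 3.
1 + 1/(3/1) = 1 + 1/3 = 4/3
1 + 1/(4/3) = 1 + 3/4 = 7/4
9 + 1/(7/4) = 9 + 4/7 = 67/7

67/7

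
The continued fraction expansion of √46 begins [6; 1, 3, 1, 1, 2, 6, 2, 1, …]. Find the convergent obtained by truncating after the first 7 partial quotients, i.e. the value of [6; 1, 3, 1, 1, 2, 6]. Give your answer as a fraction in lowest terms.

a_0 = 6: 6/1
a_1 = 1: 7/1
a_2 = 3: 27/4
a_3 = 1: 34/5
a_4 = 1: 61/9
a_5 = 2: 156/23
a_6 = 6: 997/147

997/147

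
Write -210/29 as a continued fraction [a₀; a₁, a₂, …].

[-8; 1, 3, 7]

-210 = -8·29 + 22, so a_0 = -8
29 = 1·22 + 7, so a_1 = 1
22 = 3·7 + 1, so a_2 = 3
7 = 7·1 + 0, so a_3 = 7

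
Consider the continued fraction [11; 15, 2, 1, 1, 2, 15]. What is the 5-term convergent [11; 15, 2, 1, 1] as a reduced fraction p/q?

a_0 = 11: 11/1
a_1 = 15: 166/15
a_2 = 2: 343/31
a_3 = 1: 509/46
a_4 = 1: 852/77

852/77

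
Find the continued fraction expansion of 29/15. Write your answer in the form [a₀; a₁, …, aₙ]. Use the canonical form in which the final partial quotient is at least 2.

[1; 1, 14]

29 = 1·15 + 14, so a_0 = 1
15 = 1·14 + 1, so a_1 = 1
14 = 14·1 + 0, so a_2 = 14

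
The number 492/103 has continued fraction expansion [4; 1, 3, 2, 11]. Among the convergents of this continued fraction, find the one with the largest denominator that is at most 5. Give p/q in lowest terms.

19/4

a_0 = 4: 4/1  (≤ bound)
a_1 = 1: 5/1  (≤ bound)
a_2 = 3: 19/4  (≤ bound)
a_3 = 2: 43/9  (> 5, stop)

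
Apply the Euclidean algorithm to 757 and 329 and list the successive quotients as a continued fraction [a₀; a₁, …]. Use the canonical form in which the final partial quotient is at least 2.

[2; 3, 3, 10, 1, 2]

⌊757/329⌋ = 2, remainder 99
⌊329/99⌋ = 3, remainder 32
⌊99/32⌋ = 3, remainder 3
⌊32/3⌋ = 10, remainder 2
⌊3/2⌋ = 1, remainder 1
⌊2/1⌋ = 2, remainder 0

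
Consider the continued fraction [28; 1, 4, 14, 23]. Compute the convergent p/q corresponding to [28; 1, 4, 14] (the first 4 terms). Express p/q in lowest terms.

Build up convergents one term at a time:
a_0 = 28: 28/1
a_1 = 1: 29/1
a_2 = 4: 144/5
a_3 = 14: 2045/71

2045/71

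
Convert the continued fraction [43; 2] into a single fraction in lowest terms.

87/2

Start with 2.
43 + 1/(2/1) = 43 + 1/2 = 87/2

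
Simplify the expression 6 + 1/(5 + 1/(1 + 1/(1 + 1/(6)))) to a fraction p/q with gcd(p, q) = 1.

445/72

Start with 6.
1 + 1/(6/1) = 1 + 1/6 = 7/6
1 + 1/(7/6) = 1 + 6/7 = 13/7
5 + 1/(13/7) = 5 + 7/13 = 72/13
6 + 1/(72/13) = 6 + 13/72 = 445/72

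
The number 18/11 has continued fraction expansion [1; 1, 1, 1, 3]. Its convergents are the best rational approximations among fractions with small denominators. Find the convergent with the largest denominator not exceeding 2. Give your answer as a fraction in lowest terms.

3/2

List convergents until the denominator exceeds the bound:
a_0 = 1: 1/1  (≤ bound)
a_1 = 1: 2/1  (≤ bound)
a_2 = 1: 3/2  (≤ bound)
a_3 = 1: 5/3  (> 2, stop)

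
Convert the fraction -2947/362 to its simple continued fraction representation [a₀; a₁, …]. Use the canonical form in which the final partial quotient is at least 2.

⌊-2947/362⌋ = -9, remainder 311
⌊362/311⌋ = 1, remainder 51
⌊311/51⌋ = 6, remainder 5
⌊51/5⌋ = 10, remainder 1
⌊5/1⌋ = 5, remainder 0

[-9; 1, 6, 10, 5]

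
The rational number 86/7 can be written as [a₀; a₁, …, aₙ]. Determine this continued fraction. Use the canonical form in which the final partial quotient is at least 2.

[12; 3, 2]

86 ÷ 7 → quotient 12, remainder 2
7 ÷ 2 → quotient 3, remainder 1
2 ÷ 1 → quotient 2, remainder 0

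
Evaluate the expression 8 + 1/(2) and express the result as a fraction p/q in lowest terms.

Start with 2.
8 + 1/(2/1) = 8 + 1/2 = 17/2

17/2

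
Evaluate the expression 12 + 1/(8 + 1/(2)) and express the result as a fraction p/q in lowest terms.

206/17

a_0 = 12: 12/1
a_1 = 8: 97/8
a_2 = 2: 206/17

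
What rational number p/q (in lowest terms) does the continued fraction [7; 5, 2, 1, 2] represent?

309/43

a_0 = 7: 7/1
a_1 = 5: 36/5
a_2 = 2: 79/11
a_3 = 1: 115/16
a_4 = 2: 309/43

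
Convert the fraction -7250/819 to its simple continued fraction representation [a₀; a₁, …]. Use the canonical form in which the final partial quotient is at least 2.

Run the Euclidean algorithm, recording each quotient:
-7250 = -9·819 + 121, so a_0 = -9
819 = 6·121 + 93, so a_1 = 6
121 = 1·93 + 28, so a_2 = 1
93 = 3·28 + 9, so a_3 = 3
28 = 3·9 + 1, so a_4 = 3
9 = 9·1 + 0, so a_5 = 9

[-9; 6, 1, 3, 3, 9]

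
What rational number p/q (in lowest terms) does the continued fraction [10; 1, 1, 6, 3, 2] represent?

a_0 = 10: 10/1
a_1 = 1: 11/1
a_2 = 1: 21/2
a_3 = 6: 137/13
a_4 = 3: 432/41
a_5 = 2: 1001/95

1001/95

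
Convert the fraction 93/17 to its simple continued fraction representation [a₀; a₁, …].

[5; 2, 8]

Run the Euclidean algorithm, recording each quotient:
⌊93/17⌋ = 5, remainder 8
⌊17/8⌋ = 2, remainder 1
⌊8/1⌋ = 8, remainder 0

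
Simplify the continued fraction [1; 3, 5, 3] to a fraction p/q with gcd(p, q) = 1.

67/51

a_0 = 1: 1/1
a_1 = 3: 4/3
a_2 = 5: 21/16
a_3 = 3: 67/51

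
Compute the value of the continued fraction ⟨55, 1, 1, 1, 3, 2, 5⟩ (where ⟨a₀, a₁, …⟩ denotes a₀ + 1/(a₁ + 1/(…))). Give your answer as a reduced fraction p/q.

Collapse the nested fraction from the inside out:
Start with 5.
2 + 1/(5/1) = 2 + 1/5 = 11/5
3 + 1/(11/5) = 3 + 5/11 = 38/11
1 + 1/(38/11) = 1 + 11/38 = 49/38
1 + 1/(49/38) = 1 + 38/49 = 87/49
1 + 1/(87/49) = 1 + 49/87 = 136/87
55 + 1/(136/87) = 55 + 87/136 = 7567/136

7567/136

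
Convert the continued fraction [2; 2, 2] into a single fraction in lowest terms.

Starting at the tail and folding back:
Start with 2.
2 + 1/(2/1) = 2 + 1/2 = 5/2
2 + 1/(5/2) = 2 + 2/5 = 12/5

12/5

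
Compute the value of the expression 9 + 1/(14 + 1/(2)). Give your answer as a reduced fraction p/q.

263/29

Work from the innermost term outward:
Start with 2.
14 + 1/(2/1) = 14 + 1/2 = 29/2
9 + 1/(29/2) = 9 + 2/29 = 263/29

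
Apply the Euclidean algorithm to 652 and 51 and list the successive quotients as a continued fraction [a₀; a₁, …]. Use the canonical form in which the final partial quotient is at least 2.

[12; 1, 3, 1, 1, 1, 3]

Run the Euclidean algorithm, recording each quotient:
⌊652/51⌋ = 12, remainder 40
⌊51/40⌋ = 1, remainder 11
⌊40/11⌋ = 3, remainder 7
⌊11/7⌋ = 1, remainder 4
⌊7/4⌋ = 1, remainder 3
⌊4/3⌋ = 1, remainder 1
⌊3/1⌋ = 3, remainder 0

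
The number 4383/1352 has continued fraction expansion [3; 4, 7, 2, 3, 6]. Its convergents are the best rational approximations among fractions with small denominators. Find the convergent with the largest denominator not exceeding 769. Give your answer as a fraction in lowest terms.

697/215

List convergents until the denominator exceeds the bound:
a_0 = 3: 3/1  (≤ bound)
a_1 = 4: 13/4  (≤ bound)
a_2 = 7: 94/29  (≤ bound)
a_3 = 2: 201/62  (≤ bound)
a_4 = 3: 697/215  (≤ bound)
a_5 = 6: 4383/1352  (> 769, stop)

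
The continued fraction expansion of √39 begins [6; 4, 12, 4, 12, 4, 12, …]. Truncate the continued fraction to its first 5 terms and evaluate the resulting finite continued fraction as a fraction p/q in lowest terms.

15294/2449

Work from the innermost term outward:
Start with 12.
4 + 1/(12/1) = 4 + 1/12 = 49/12
12 + 1/(49/12) = 12 + 12/49 = 600/49
4 + 1/(600/49) = 4 + 49/600 = 2449/600
6 + 1/(2449/600) = 6 + 600/2449 = 15294/2449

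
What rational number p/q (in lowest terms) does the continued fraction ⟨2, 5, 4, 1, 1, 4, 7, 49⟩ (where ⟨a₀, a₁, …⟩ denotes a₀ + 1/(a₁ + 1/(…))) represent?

Start with 49.
7 + 1/(49/1) = 7 + 1/49 = 344/49
4 + 1/(344/49) = 4 + 49/344 = 1425/344
1 + 1/(1425/344) = 1 + 344/1425 = 1769/1425
1 + 1/(1769/1425) = 1 + 1425/1769 = 3194/1769
4 + 1/(3194/1769) = 4 + 1769/3194 = 14545/3194
5 + 1/(14545/3194) = 5 + 3194/14545 = 75919/14545
2 + 1/(75919/14545) = 2 + 14545/75919 = 166383/75919

166383/75919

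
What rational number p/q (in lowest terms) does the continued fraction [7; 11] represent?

78/11

a_0 = 7: 7/1
a_1 = 11: 78/11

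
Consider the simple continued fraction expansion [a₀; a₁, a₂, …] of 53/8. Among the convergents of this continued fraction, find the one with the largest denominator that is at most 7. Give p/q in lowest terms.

20/3

a_0 = 6: 6/1  (≤ bound)
a_1 = 1: 7/1  (≤ bound)
a_2 = 1: 13/2  (≤ bound)
a_3 = 1: 20/3  (≤ bound)
a_4 = 2: 53/8  (> 7, stop)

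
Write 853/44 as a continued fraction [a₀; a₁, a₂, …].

[19; 2, 1, 1, 2, 3]

853 ÷ 44 → quotient 19, remainder 17
44 ÷ 17 → quotient 2, remainder 10
17 ÷ 10 → quotient 1, remainder 7
10 ÷ 7 → quotient 1, remainder 3
7 ÷ 3 → quotient 2, remainder 1
3 ÷ 1 → quotient 3, remainder 0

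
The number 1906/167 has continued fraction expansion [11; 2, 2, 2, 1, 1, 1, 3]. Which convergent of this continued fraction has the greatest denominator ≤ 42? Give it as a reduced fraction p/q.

331/29

a_0 = 11: 11/1  (≤ bound)
a_1 = 2: 23/2  (≤ bound)
a_2 = 2: 57/5  (≤ bound)
a_3 = 2: 137/12  (≤ bound)
a_4 = 1: 194/17  (≤ bound)
a_5 = 1: 331/29  (≤ bound)
a_6 = 1: 525/46  (> 42, stop)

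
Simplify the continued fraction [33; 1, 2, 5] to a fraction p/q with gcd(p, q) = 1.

539/16

Start with 5.
2 + 1/(5/1) = 2 + 1/5 = 11/5
1 + 1/(11/5) = 1 + 5/11 = 16/11
33 + 1/(16/11) = 33 + 11/16 = 539/16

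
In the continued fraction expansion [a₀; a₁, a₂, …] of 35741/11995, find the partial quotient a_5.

Run the Euclidean algorithm, recording each quotient:
⌊35741/11995⌋ = 2, remainder 11751
⌊11995/11751⌋ = 1, remainder 244
⌊11751/244⌋ = 48, remainder 39
⌊244/39⌋ = 6, remainder 10
⌊39/10⌋ = 3, remainder 9
⌊10/9⌋ = 1, remainder 1

1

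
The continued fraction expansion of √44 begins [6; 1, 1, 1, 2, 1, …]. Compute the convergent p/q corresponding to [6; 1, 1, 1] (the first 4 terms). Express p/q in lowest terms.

Collapse the nested fraction from the inside out:
Start with 1.
1 + 1/(1/1) = 1 + 1/1 = 2/1
1 + 1/(2/1) = 1 + 1/2 = 3/2
6 + 1/(3/2) = 6 + 2/3 = 20/3

20/3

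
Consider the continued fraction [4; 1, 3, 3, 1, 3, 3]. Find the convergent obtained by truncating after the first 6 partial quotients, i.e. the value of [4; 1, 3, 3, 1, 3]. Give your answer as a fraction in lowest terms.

a_0 = 4: 4/1
a_1 = 1: 5/1
a_2 = 3: 19/4
a_3 = 3: 62/13
a_4 = 1: 81/17
a_5 = 3: 305/64

305/64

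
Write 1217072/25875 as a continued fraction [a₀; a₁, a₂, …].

[47; 27, 3, 10, 1, 1, 4, 3]

1217072 ÷ 25875 → quotient 47, remainder 947
25875 ÷ 947 → quotient 27, remainder 306
947 ÷ 306 → quotient 3, remainder 29
306 ÷ 29 → quotient 10, remainder 16
29 ÷ 16 → quotient 1, remainder 13
16 ÷ 13 → quotient 1, remainder 3
13 ÷ 3 → quotient 4, remainder 1
3 ÷ 1 → quotient 3, remainder 0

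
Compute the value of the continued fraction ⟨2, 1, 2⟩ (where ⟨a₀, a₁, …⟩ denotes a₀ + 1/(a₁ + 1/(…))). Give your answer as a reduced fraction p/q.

8/3

Start with 2.
1 + 1/(2/1) = 1 + 1/2 = 3/2
2 + 1/(3/2) = 2 + 2/3 = 8/3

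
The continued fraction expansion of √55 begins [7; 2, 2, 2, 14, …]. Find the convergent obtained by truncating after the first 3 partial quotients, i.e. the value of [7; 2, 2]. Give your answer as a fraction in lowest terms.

37/5

Build up convergents one term at a time:
a_0 = 7: 7/1
a_1 = 2: 15/2
a_2 = 2: 37/5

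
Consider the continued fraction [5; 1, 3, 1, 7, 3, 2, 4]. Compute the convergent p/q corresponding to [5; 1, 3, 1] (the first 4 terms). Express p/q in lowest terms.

29/5

Start with 1.
3 + 1/(1/1) = 3 + 1/1 = 4/1
1 + 1/(4/1) = 1 + 1/4 = 5/4
5 + 1/(5/4) = 5 + 4/5 = 29/5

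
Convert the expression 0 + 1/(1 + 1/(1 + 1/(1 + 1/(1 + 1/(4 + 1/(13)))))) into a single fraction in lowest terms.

Starting at the tail and folding back:
Start with 13.
4 + 1/(13/1) = 4 + 1/13 = 53/13
1 + 1/(53/13) = 1 + 13/53 = 66/53
1 + 1/(66/53) = 1 + 53/66 = 119/66
1 + 1/(119/66) = 1 + 66/119 = 185/119
1 + 1/(185/119) = 1 + 119/185 = 304/185
0 + 1/(304/185) = 0 + 185/304 = 185/304

185/304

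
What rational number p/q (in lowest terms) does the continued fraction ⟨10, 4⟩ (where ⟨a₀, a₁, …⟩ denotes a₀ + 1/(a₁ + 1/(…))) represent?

41/4

a_0 = 10: 10/1
a_1 = 4: 41/4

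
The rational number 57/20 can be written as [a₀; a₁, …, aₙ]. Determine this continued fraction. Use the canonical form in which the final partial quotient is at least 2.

57 = 2·20 + 17, so a_0 = 2
20 = 1·17 + 3, so a_1 = 1
17 = 5·3 + 2, so a_2 = 5
3 = 1·2 + 1, so a_3 = 1
2 = 2·1 + 0, so a_4 = 2

[2; 1, 5, 1, 2]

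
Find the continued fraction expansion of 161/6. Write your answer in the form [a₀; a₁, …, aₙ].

[26; 1, 5]

⌊161/6⌋ = 26, remainder 5
⌊6/5⌋ = 1, remainder 1
⌊5/1⌋ = 5, remainder 0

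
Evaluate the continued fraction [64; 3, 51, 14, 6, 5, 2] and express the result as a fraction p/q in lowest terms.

a_0 = 64: 64/1
a_1 = 3: 193/3
a_2 = 51: 9907/154
a_3 = 14: 138891/2159
a_4 = 6: 843253/13108
a_5 = 5: 4355156/67699
a_6 = 2: 9553565/148506

9553565/148506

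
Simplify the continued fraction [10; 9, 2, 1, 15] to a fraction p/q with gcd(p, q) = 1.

a_0 = 10: 10/1
a_1 = 9: 91/9
a_2 = 2: 192/19
a_3 = 1: 283/28
a_4 = 15: 4437/439

4437/439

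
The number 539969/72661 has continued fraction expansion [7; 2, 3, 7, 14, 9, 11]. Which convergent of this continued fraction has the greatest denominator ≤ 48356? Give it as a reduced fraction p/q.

48601/6540

List convergents until the denominator exceeds the bound:
a_0 = 7: 7/1  (≤ bound)
a_1 = 2: 15/2  (≤ bound)
a_2 = 3: 52/7  (≤ bound)
a_3 = 7: 379/51  (≤ bound)
a_4 = 14: 5358/721  (≤ bound)
a_5 = 9: 48601/6540  (≤ bound)
a_6 = 11: 539969/72661  (> 48356, stop)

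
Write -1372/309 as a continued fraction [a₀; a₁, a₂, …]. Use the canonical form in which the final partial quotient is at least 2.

Repeatedly divide and take the remainder:
⌊-1372/309⌋ = -5, remainder 173
⌊309/173⌋ = 1, remainder 136
⌊173/136⌋ = 1, remainder 37
⌊136/37⌋ = 3, remainder 25
⌊37/25⌋ = 1, remainder 12
⌊25/12⌋ = 2, remainder 1
⌊12/1⌋ = 12, remainder 0

[-5; 1, 1, 3, 1, 2, 12]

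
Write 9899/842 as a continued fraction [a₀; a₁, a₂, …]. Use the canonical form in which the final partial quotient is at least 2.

⌊9899/842⌋ = 11, remainder 637
⌊842/637⌋ = 1, remainder 205
⌊637/205⌋ = 3, remainder 22
⌊205/22⌋ = 9, remainder 7
⌊22/7⌋ = 3, remainder 1
⌊7/1⌋ = 7, remainder 0

[11; 1, 3, 9, 3, 7]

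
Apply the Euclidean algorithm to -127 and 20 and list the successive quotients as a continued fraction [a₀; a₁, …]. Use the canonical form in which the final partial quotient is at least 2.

[-7; 1, 1, 1, 6]

Apply division with remainder until the remainder is 0:
⌊-127/20⌋ = -7, remainder 13
⌊20/13⌋ = 1, remainder 7
⌊13/7⌋ = 1, remainder 6
⌊7/6⌋ = 1, remainder 1
⌊6/1⌋ = 6, remainder 0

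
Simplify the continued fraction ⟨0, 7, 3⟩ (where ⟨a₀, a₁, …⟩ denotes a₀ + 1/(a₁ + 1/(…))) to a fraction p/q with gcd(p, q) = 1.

a_0 = 0: 0/1
a_1 = 7: 1/7
a_2 = 3: 3/22

3/22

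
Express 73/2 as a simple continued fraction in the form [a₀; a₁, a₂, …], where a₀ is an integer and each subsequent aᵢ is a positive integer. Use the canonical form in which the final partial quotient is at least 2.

[36; 2]

Repeatedly divide and take the remainder:
⌊73/2⌋ = 36, remainder 1
⌊2/1⌋ = 2, remainder 0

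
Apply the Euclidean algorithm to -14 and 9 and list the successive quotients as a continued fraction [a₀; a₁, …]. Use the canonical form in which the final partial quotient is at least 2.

Apply division with remainder until the remainder is 0:
-14 ÷ 9 → quotient -2, remainder 4
9 ÷ 4 → quotient 2, remainder 1
4 ÷ 1 → quotient 4, remainder 0

[-2; 2, 4]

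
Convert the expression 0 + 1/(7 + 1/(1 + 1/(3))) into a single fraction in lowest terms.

Compute successive convergents:
a_0 = 0: 0/1
a_1 = 7: 1/7
a_2 = 1: 1/8
a_3 = 3: 4/31

4/31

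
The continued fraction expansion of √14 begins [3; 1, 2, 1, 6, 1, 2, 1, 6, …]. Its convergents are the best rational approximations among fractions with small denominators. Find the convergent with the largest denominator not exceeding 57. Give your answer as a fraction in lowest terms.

116/31

a_0 = 3: 3/1  (≤ bound)
a_1 = 1: 4/1  (≤ bound)
a_2 = 2: 11/3  (≤ bound)
a_3 = 1: 15/4  (≤ bound)
a_4 = 6: 101/27  (≤ bound)
a_5 = 1: 116/31  (≤ bound)
a_6 = 2: 333/89  (> 57, stop)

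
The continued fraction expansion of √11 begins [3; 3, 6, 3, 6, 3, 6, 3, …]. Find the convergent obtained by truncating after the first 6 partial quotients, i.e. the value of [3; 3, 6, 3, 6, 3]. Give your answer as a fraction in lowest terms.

3970/1197

Use the convergent recurrence hₖ = aₖ·hₖ₋₁ + hₖ₋₂ (and likewise for the denominators kₖ):
a_0 = 3: 3/1
a_1 = 3: 10/3
a_2 = 6: 63/19
a_3 = 3: 199/60
a_4 = 6: 1257/379
a_5 = 3: 3970/1197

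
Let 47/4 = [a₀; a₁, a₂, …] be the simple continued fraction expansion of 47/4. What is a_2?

Apply division with remainder until the remainder is 0:
⌊47/4⌋ = 11, remainder 3
⌊4/3⌋ = 1, remainder 1
⌊3/1⌋ = 3, remainder 0

3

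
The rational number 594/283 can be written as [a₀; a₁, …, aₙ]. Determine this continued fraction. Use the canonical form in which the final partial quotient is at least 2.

Apply division with remainder until the remainder is 0:
594 = 2·283 + 28, so a_0 = 2
283 = 10·28 + 3, so a_1 = 10
28 = 9·3 + 1, so a_2 = 9
3 = 3·1 + 0, so a_3 = 3

[2; 10, 9, 3]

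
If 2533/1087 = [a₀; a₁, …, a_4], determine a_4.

9

2533 = 2·1087 + 359, so a_0 = 2
1087 = 3·359 + 10, so a_1 = 3
359 = 35·10 + 9, so a_2 = 35
10 = 1·9 + 1, so a_3 = 1
9 = 9·1 + 0, so a_4 = 9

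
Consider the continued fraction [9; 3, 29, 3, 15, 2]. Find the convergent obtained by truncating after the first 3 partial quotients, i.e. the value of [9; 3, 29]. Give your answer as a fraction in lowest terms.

Start with 29.
3 + 1/(29/1) = 3 + 1/29 = 88/29
9 + 1/(88/29) = 9 + 29/88 = 821/88

821/88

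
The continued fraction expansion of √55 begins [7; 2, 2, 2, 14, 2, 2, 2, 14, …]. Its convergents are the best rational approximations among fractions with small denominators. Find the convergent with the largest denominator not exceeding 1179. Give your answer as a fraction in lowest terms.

List convergents until the denominator exceeds the bound:
a_0 = 7: 7/1  (≤ bound)
a_1 = 2: 15/2  (≤ bound)
a_2 = 2: 37/5  (≤ bound)
a_3 = 2: 89/12  (≤ bound)
a_4 = 14: 1283/173  (≤ bound)
a_5 = 2: 2655/358  (≤ bound)
a_6 = 2: 6593/889  (≤ bound)
a_7 = 2: 15841/2136  (> 1179, stop)

6593/889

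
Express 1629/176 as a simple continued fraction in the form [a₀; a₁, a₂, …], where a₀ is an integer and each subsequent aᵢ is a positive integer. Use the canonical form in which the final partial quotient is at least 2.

[9; 3, 1, 10, 4]

1629 = 9·176 + 45, so a_0 = 9
176 = 3·45 + 41, so a_1 = 3
45 = 1·41 + 4, so a_2 = 1
41 = 10·4 + 1, so a_3 = 10
4 = 4·1 + 0, so a_4 = 4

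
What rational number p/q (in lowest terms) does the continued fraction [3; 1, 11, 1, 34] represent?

Start with 34.
1 + 1/(34/1) = 1 + 1/34 = 35/34
11 + 1/(35/34) = 11 + 34/35 = 419/35
1 + 1/(419/35) = 1 + 35/419 = 454/419
3 + 1/(454/419) = 3 + 419/454 = 1781/454

1781/454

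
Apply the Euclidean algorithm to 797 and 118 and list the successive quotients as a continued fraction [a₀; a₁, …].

[6; 1, 3, 14, 2]

Run the Euclidean algorithm, recording each quotient:
⌊797/118⌋ = 6, remainder 89
⌊118/89⌋ = 1, remainder 29
⌊89/29⌋ = 3, remainder 2
⌊29/2⌋ = 14, remainder 1
⌊2/1⌋ = 2, remainder 0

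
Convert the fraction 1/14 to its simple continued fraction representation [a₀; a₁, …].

1 = 0·14 + 1, so a_0 = 0
14 = 14·1 + 0, so a_1 = 14

[0; 14]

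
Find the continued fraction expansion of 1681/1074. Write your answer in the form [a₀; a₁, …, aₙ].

[1; 1, 1, 3, 2, 1, 46]

Run the Euclidean algorithm, recording each quotient:
⌊1681/1074⌋ = 1, remainder 607
⌊1074/607⌋ = 1, remainder 467
⌊607/467⌋ = 1, remainder 140
⌊467/140⌋ = 3, remainder 47
⌊140/47⌋ = 2, remainder 46
⌊47/46⌋ = 1, remainder 1
⌊46/1⌋ = 46, remainder 0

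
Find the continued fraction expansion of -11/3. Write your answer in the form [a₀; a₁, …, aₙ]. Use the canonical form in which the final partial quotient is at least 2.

[-4; 3]

Run the Euclidean algorithm, recording each quotient:
-11 = -4·3 + 1, so a_0 = -4
3 = 3·1 + 0, so a_1 = 3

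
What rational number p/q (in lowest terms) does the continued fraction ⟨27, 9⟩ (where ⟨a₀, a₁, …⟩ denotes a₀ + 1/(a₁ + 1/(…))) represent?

244/9

Compute successive convergents:
a_0 = 27: 27/1
a_1 = 9: 244/9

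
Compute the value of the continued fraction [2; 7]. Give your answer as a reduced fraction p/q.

15/7

Start with 7.
2 + 1/(7/1) = 2 + 1/7 = 15/7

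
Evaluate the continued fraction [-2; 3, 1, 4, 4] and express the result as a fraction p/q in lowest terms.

a_0 = -2: -2/1
a_1 = 3: -5/3
a_2 = 1: -7/4
a_3 = 4: -33/19
a_4 = 4: -139/80

-139/80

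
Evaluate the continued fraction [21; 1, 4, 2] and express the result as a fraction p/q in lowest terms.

240/11

a_0 = 21: 21/1
a_1 = 1: 22/1
a_2 = 4: 109/5
a_3 = 2: 240/11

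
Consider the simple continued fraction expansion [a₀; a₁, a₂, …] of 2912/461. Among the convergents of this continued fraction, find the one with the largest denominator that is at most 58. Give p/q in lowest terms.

259/41

a_0 = 6: 6/1  (≤ bound)
a_1 = 3: 19/3  (≤ bound)
a_2 = 6: 120/19  (≤ bound)
a_3 = 2: 259/41  (≤ bound)
a_4 = 1: 379/60  (> 58, stop)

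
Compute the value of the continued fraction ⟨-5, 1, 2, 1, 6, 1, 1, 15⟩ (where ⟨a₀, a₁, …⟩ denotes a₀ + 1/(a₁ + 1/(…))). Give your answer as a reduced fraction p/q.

Start with 15.
1 + 1/(15/1) = 1 + 1/15 = 16/15
1 + 1/(16/15) = 1 + 15/16 = 31/16
6 + 1/(31/16) = 6 + 16/31 = 202/31
1 + 1/(202/31) = 1 + 31/202 = 233/202
2 + 1/(233/202) = 2 + 202/233 = 668/233
1 + 1/(668/233) = 1 + 233/668 = 901/668
-5 + 1/(901/668) = -5 + 668/901 = -3837/901

-3837/901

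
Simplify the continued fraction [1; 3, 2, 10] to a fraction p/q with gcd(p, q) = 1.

94/73

a_0 = 1: 1/1
a_1 = 3: 4/3
a_2 = 2: 9/7
a_3 = 10: 94/73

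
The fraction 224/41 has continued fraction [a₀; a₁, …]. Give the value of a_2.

6

224 ÷ 41 → quotient 5, remainder 19
41 ÷ 19 → quotient 2, remainder 3
19 ÷ 3 → quotient 6, remainder 1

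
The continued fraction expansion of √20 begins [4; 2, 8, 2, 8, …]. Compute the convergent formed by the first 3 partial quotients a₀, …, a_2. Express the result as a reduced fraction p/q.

76/17

Start with 8.
2 + 1/(8/1) = 2 + 1/8 = 17/8
4 + 1/(17/8) = 4 + 8/17 = 76/17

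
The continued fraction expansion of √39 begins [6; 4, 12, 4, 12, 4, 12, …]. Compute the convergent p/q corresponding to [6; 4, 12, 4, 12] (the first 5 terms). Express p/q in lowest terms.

15294/2449

Use the convergent recurrence hₖ = aₖ·hₖ₋₁ + hₖ₋₂ (and likewise for the denominators kₖ):
a_0 = 6: 6/1
a_1 = 4: 25/4
a_2 = 12: 306/49
a_3 = 4: 1249/200
a_4 = 12: 15294/2449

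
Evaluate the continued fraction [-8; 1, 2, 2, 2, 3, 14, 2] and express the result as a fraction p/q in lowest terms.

Use the convergent recurrence hₖ = aₖ·hₖ₋₁ + hₖ₋₂ (and likewise for the denominators kₖ):
a_0 = -8: -8/1
a_1 = 1: -7/1
a_2 = 2: -22/3
a_3 = 2: -51/7
a_4 = 2: -124/17
a_5 = 3: -423/58
a_6 = 14: -6046/829
a_7 = 2: -12515/1716

-12515/1716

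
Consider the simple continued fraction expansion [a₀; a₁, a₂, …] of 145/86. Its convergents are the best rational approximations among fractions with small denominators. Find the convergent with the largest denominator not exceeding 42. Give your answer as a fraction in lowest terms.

59/35

a_0 = 1: 1/1  (≤ bound)
a_1 = 1: 2/1  (≤ bound)
a_2 = 2: 5/3  (≤ bound)
a_3 = 5: 27/16  (≤ bound)
a_4 = 2: 59/35  (≤ bound)
a_5 = 2: 145/86  (> 42, stop)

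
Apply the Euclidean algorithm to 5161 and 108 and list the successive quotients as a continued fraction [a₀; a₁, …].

[47; 1, 3, 1, 2, 3, 2]

5161 = 47·108 + 85, so a_0 = 47
108 = 1·85 + 23, so a_1 = 1
85 = 3·23 + 16, so a_2 = 3
23 = 1·16 + 7, so a_3 = 1
16 = 2·7 + 2, so a_4 = 2
7 = 3·2 + 1, so a_5 = 3
2 = 2·1 + 0, so a_6 = 2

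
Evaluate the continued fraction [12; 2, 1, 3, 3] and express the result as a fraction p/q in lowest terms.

445/36

Work from the innermost term outward:
Start with 3.
3 + 1/(3/1) = 3 + 1/3 = 10/3
1 + 1/(10/3) = 1 + 3/10 = 13/10
2 + 1/(13/10) = 2 + 10/13 = 36/13
12 + 1/(36/13) = 12 + 13/36 = 445/36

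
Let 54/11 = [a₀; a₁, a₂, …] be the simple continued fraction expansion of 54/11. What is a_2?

54 ÷ 11 → quotient 4, remainder 10
11 ÷ 10 → quotient 1, remainder 1
10 ÷ 1 → quotient 10, remainder 0

10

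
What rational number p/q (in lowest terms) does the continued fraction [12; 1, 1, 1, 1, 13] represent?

Start with 13.
1 + 1/(13/1) = 1 + 1/13 = 14/13
1 + 1/(14/13) = 1 + 13/14 = 27/14
1 + 1/(27/14) = 1 + 14/27 = 41/27
1 + 1/(41/27) = 1 + 27/41 = 68/41
12 + 1/(68/41) = 12 + 41/68 = 857/68

857/68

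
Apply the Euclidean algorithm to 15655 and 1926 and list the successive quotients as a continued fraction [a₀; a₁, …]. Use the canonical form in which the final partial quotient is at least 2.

Repeatedly divide and take the remainder:
⌊15655/1926⌋ = 8, remainder 247
⌊1926/247⌋ = 7, remainder 197
⌊247/197⌋ = 1, remainder 50
⌊197/50⌋ = 3, remainder 47
⌊50/47⌋ = 1, remainder 3
⌊47/3⌋ = 15, remainder 2
⌊3/2⌋ = 1, remainder 1
⌊2/1⌋ = 2, remainder 0

[8; 7, 1, 3, 1, 15, 1, 2]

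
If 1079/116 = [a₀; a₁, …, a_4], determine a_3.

Apply division with remainder until the remainder is 0:
⌊1079/116⌋ = 9, remainder 35
⌊116/35⌋ = 3, remainder 11
⌊35/11⌋ = 3, remainder 2
⌊11/2⌋ = 5, remainder 1

5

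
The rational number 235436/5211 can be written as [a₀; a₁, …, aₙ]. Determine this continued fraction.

Apply division with remainder until the remainder is 0:
235436 ÷ 5211 → quotient 45, remainder 941
5211 ÷ 941 → quotient 5, remainder 506
941 ÷ 506 → quotient 1, remainder 435
506 ÷ 435 → quotient 1, remainder 71
435 ÷ 71 → quotient 6, remainder 9
71 ÷ 9 → quotient 7, remainder 8
9 ÷ 8 → quotient 1, remainder 1
8 ÷ 1 → quotient 8, remainder 0

[45; 5, 1, 1, 6, 7, 1, 8]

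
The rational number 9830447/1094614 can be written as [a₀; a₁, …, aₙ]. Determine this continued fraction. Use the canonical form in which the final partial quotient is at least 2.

Run the Euclidean algorithm, recording each quotient:
9830447 = 8·1094614 + 1073535, so a_0 = 8
1094614 = 1·1073535 + 21079, so a_1 = 1
1073535 = 50·21079 + 19585, so a_2 = 50
21079 = 1·19585 + 1494, so a_3 = 1
19585 = 13·1494 + 163, so a_4 = 13
1494 = 9·163 + 27, so a_5 = 9
163 = 6·27 + 1, so a_6 = 6
27 = 27·1 + 0, so a_7 = 27

[8; 1, 50, 1, 13, 9, 6, 27]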